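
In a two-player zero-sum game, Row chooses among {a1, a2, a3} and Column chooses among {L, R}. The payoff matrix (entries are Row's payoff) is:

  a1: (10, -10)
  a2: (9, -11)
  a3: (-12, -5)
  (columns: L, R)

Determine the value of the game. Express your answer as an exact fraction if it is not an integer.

Row minima: a1 → -10, a2 → -11, a3 → -12; maximin = -10.
Column maxima: L → 10, R → -5; minimax = -5.
-10 ≠ -5, so there is no saddle point; optimal play is mixed.
a2 is strictly dominated by a1, so Row never plays it.
On the remaining 2×2 (a1, a3 vs L, R):
Let Row play a1 with probability p. Expected payoff against L: 10p + (-12)(1−p) = 22p − 12; against R: (-10)p + (-5)(1−p) = −5p − 5.
Setting these equal: 22p − 12 = −5p − 5 ⇒ 27p = 7 ⇒ p = 7/27, and the value is (22)·(7/27) − 12 = -170/27.
For Column: with q = P(L), equating a1's and a3's payoffs gives 20q − 10 = −7q − 5 ⇒ q = 5/27.

-170/27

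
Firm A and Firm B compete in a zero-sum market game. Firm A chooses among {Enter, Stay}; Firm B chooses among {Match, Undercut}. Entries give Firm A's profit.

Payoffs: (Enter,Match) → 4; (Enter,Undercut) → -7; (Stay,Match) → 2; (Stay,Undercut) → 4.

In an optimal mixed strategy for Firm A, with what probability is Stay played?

11/13

Row minima: Enter → -7, Stay → 2; maximin = 2.
Column maxima: Match → 4, Undercut → 4; minimax = 4.
2 ≠ 4, so there is no saddle point; optimal play is mixed.
Let Firm A play Enter with probability p. Expected payoff against Match: 4p + 2(1−p) = 2p + 2; against Undercut: (-7)p + 4(1−p) = −11p + 4.
Setting these equal: 2p + 2 = −11p + 4 ⇒ 13p = 2 ⇒ p = 2/13, and the value is (2)·(2/13) + 2 = 30/13.
For Firm B: with q = P(Match), equating Enter's and Stay's payoffs gives 11q − 7 = −2q + 4 ⇒ q = 11/13.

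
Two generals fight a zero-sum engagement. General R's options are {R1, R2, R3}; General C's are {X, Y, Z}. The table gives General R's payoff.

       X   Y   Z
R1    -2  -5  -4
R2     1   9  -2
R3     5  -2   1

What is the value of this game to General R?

5/14

Row minima: R1 → -5, R2 → -2, R3 → -2; maximin = -2.
Column maxima: X → 5, Y → 9, Z → 1; minimax = 1.
-2 ≠ 1, so there is no saddle point; optimal play is mixed.
R1 is strictly dominated by R2, so General R never plays it.
X is strictly dominated by Z (it gives General R strictly more in every row), so General C never plays it.
On the remaining 2×2 (R2, R3 vs Y, Z):
Let General R play R2 with probability p. Expected payoff against Y: 9p + (-2)(1−p) = 11p − 2; against Z: (-2)p + 1(1−p) = −3p + 1.
Setting these equal: 11p − 2 = −3p + 1 ⇒ 14p = 3 ⇒ p = 3/14, and the value is (11)·(3/14) − 2 = 5/14.
For General C: with q = P(Y), equating R2's and R3's payoffs gives 11q − 2 = −3q + 1 ⇒ q = 3/14.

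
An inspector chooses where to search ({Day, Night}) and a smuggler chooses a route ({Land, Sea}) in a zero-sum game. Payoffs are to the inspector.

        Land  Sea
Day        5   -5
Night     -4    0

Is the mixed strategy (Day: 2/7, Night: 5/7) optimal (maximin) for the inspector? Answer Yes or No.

Against Land this mix gives (2/7)·5 + (5/7)·(-4) = -10/7.
Against Sea this mix gives (2/7)·(-5) + (5/7)·0 = -10/7.
All of the smuggler's active replies (Land, Sea) yield -10/7, and no column does worse for the inspector. The mix makes the smuggler indifferent and guarantees -10/7, so it is optimal.

Yes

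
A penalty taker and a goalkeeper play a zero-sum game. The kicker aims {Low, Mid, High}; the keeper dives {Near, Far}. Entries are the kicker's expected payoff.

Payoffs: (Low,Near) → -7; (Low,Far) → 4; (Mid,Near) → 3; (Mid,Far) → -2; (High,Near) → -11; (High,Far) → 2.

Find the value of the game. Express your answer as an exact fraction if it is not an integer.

Row minima: Low → -7, Mid → -2, High → -11; maximin = -2.
Column maxima: Near → 3, Far → 4; minimax = 3.
-2 ≠ 3, so there is no saddle point; optimal play is mixed.
High is strictly dominated by Low, so the kicker never plays it.
On the remaining 2×2 (Low, Mid vs Near, Far):
Let the kicker play Low with probability p. Expected payoff against Near: (-7)p + 3(1−p) = −10p + 3; against Far: 4p + (-2)(1−p) = 6p − 2.
Setting these equal: −10p + 3 = 6p − 2 ⇒ −16p = -5 ⇒ p = 5/16, and the value is (-10)·(5/16) + 3 = -1/8.
For the keeper: with q = P(Near), equating Low's and Mid's payoffs gives −11q + 4 = 5q − 2 ⇒ q = 3/8.

-1/8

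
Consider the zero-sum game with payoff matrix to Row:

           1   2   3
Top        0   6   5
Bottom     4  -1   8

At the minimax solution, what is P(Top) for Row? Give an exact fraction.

Row minima: Top → 0, Bottom → -1; maximin = 0.
Column maxima: 1 → 4, 2 → 6, 3 → 8; minimax = 4.
0 ≠ 4, so there is no saddle point; optimal play is mixed.
3 is strictly dominated by 1 (it gives Row strictly more in every row), so Column never plays it.
On the remaining 2×2 (Top, Bottom vs 1, 2):
Let Row play Top with probability p. Expected payoff against 1: 0p + 4(1−p) = −4p + 4; against 2: 6p + (-1)(1−p) = 7p − 1.
Setting these equal: −4p + 4 = 7p − 1 ⇒ −11p = -5 ⇒ p = 5/11, and the value is (-4)·(5/11) + 4 = 24/11.
For Column: with q = P(1), equating Top's and Bottom's payoffs gives −6q + 6 = 5q − 1 ⇒ q = 7/11.

5/11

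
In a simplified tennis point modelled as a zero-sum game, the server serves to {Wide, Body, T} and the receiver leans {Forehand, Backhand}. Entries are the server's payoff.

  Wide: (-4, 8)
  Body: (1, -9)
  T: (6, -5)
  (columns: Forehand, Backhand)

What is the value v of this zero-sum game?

Row minima: Wide → -4, Body → -9, T → -5; maximin = -4.
Column maxima: Forehand → 6, Backhand → 8; minimax = 6.
-4 ≠ 6, so there is no saddle point; optimal play is mixed.
Body is strictly dominated by T, so the server never plays it.
On the remaining 2×2 (Wide, T vs Forehand, Backhand):
Let the server play Wide with probability p. Expected payoff against Forehand: (-4)p + 6(1−p) = −10p + 6; against Backhand: 8p + (-5)(1−p) = 13p − 5.
Setting these equal: −10p + 6 = 13p − 5 ⇒ −23p = -11 ⇒ p = 11/23, and the value is (-10)·(11/23) + 6 = 28/23.
For the receiver: with q = P(Forehand), equating Wide's and T's payoffs gives −12q + 8 = 11q − 5 ⇒ q = 13/23.

28/23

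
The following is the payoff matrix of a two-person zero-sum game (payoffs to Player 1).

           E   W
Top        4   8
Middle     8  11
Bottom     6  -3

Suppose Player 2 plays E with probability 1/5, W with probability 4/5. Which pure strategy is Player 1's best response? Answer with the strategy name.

Middle

Expected payoff of Top: (1/5)·4 + (4/5)·8 = 36/5.
Expected payoff of Middle: (1/5)·8 + (4/5)·11 = 52/5.
Expected payoff of Bottom: (1/5)·6 + (4/5)·(-3) = -6/5.
The largest is 52/5, so Player 1's best response is Middle.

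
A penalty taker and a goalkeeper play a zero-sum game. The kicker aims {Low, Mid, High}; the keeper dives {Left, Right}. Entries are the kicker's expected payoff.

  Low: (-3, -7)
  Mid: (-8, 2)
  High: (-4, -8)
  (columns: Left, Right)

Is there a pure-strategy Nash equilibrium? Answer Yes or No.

Row minima: Low → -7, Mid → -8, High → -8; maximin = -7.
Column maxima: Left → -3, Right → 2; minimax = -3.
-7 ≠ -3, so no pure-strategy equilibrium exists.

No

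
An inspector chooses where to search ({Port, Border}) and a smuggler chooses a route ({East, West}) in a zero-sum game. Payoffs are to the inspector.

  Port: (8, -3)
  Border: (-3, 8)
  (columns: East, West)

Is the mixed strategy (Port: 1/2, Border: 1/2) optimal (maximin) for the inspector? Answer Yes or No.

Yes

Against East this mix gives (1/2)·8 + (1/2)·(-3) = 5/2.
Against West this mix gives (1/2)·(-3) + (1/2)·8 = 5/2.
All of the smuggler's active replies (East, West) yield 5/2, and no column does worse for the inspector. The mix makes the smuggler indifferent and guarantees 5/2, so it is optimal.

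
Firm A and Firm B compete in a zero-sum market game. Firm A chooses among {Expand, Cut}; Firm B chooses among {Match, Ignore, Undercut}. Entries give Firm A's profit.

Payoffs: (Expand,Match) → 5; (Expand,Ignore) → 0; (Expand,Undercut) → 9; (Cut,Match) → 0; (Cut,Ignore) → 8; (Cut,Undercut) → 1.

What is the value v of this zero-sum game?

Row minima: Expand → 0, Cut → 0; maximin = 0.
Column maxima: Match → 5, Ignore → 8, Undercut → 9; minimax = 5.
0 ≠ 5, so there is no saddle point; optimal play is mixed.
Undercut is strictly dominated by Match (it gives Firm A strictly more in every row), so Firm B never plays it.
On the remaining 2×2 (Expand, Cut vs Match, Ignore):
Let Firm A play Expand with probability p. Expected payoff against Match: 5p + 0(1−p) = 5p; against Ignore: 0p + 8(1−p) = −8p + 8.
Setting these equal: 5p = −8p + 8 ⇒ 13p = 8 ⇒ p = 8/13, and the value is (5)·(8/13) = 40/13.
For Firm B: with q = P(Match), equating Expand's and Cut's payoffs gives 5q = −8q + 8 ⇒ q = 8/13.

40/13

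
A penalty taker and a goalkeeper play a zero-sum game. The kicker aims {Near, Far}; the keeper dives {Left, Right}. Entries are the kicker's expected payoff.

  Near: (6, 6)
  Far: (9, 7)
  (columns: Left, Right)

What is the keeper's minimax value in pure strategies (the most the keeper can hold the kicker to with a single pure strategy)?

Column maxima: Left → 9, Right → 7.
The smallest of these is 7.

7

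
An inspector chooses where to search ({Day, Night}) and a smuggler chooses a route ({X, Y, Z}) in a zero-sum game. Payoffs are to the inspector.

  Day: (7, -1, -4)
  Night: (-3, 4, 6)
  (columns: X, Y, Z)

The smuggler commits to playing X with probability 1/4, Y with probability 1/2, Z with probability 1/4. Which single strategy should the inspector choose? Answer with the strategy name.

Night

Expected payoff of Day: (1/4)·7 + (1/2)·(-1) + (1/4)·(-4) = 1/4.
Expected payoff of Night: (1/4)·(-3) + (1/2)·4 + (1/4)·6 = 11/4.
The largest is 11/4, so the inspector's best response is Night.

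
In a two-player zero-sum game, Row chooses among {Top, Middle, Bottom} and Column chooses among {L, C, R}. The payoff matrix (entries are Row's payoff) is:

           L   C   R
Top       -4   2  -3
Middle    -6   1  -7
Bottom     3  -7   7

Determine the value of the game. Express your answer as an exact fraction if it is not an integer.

-11/8

Row minima: Top → -4, Middle → -7, Bottom → -7; maximin = -4.
Column maxima: L → 3, C → 2, R → 7; minimax = 2.
-4 ≠ 2, so there is no saddle point; optimal play is mixed.
Middle is strictly dominated by Top, so Row never plays it.
With Middle eliminated, R is strictly dominated by L (it gives Row strictly more in every remaining row), so Column never plays it.
On the remaining 2×2 (Top, Bottom vs L, C):
Let Row play Top with probability p. Expected payoff against L: (-4)p + 3(1−p) = −7p + 3; against C: 2p + (-7)(1−p) = 9p − 7.
Setting these equal: −7p + 3 = 9p − 7 ⇒ −16p = -10 ⇒ p = 5/8, and the value is (-7)·(5/8) + 3 = -11/8.
For Column: with q = P(L), equating Top's and Bottom's payoffs gives −6q + 2 = 10q − 7 ⇒ q = 9/16.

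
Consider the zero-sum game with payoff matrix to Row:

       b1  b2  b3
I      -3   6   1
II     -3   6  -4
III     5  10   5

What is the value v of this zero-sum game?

Row minima: I → -3, II → -4, III → 5; maximin = 5.
Column maxima: b1 → 5, b2 → 10, b3 → 5; minimax = 5.
Since maximin = minimax = 5, there is a saddle point and the value is 5.

5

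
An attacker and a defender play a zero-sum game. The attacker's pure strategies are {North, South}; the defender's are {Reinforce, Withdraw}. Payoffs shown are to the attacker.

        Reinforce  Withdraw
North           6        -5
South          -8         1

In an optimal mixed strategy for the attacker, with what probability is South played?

11/20

Row minima: North → -5, South → -8; maximin = -5.
Column maxima: Reinforce → 6, Withdraw → 1; minimax = 1.
-5 ≠ 1, so there is no saddle point; optimal play is mixed.
Let the attacker play North with probability p. Expected payoff against Reinforce: 6p + (-8)(1−p) = 14p − 8; against Withdraw: (-5)p + 1(1−p) = −6p + 1.
Setting these equal: 14p − 8 = −6p + 1 ⇒ 20p = 9 ⇒ p = 9/20, and the value is (14)·(9/20) − 8 = -17/10.
For the defender: with q = P(Reinforce), equating North's and South's payoffs gives 11q − 5 = −9q + 1 ⇒ q = 3/10.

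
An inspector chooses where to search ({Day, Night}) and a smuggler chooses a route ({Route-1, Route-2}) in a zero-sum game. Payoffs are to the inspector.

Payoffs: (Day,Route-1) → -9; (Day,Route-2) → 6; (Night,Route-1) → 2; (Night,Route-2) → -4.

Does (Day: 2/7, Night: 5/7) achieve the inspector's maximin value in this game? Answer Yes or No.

Yes

Against Route-1 this mix gives (2/7)·(-9) + (5/7)·2 = -8/7.
Against Route-2 this mix gives (2/7)·6 + (5/7)·(-4) = -8/7.
All of the smuggler's active replies (Route-1, Route-2) yield -8/7, and no column does worse for the inspector. The mix makes the smuggler indifferent and guarantees -8/7, so it is optimal.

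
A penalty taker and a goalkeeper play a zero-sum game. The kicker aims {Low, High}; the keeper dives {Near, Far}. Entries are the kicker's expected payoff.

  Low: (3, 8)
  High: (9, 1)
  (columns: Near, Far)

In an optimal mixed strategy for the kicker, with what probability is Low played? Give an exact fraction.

8/13

Row minima: Low → 3, High → 1; maximin = 3.
Column maxima: Near → 9, Far → 8; minimax = 8.
3 ≠ 8, so there is no saddle point; optimal play is mixed.
Let the kicker play Low with probability p. Expected payoff against Near: 3p + 9(1−p) = −6p + 9; against Far: 8p + 1(1−p) = 7p + 1.
Setting these equal: −6p + 9 = 7p + 1 ⇒ −13p = -8 ⇒ p = 8/13, and the value is (-6)·(8/13) + 9 = 69/13.
For the keeper: with q = P(Near), equating Low's and High's payoffs gives −5q + 8 = 8q + 1 ⇒ q = 7/13.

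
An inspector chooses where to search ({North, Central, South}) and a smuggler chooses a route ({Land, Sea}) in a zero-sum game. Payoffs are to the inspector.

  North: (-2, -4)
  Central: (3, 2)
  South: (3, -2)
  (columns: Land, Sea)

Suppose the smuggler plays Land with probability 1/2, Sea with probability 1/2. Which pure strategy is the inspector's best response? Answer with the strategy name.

Central

Expected payoff of North: (1/2)·(-2) + (1/2)·(-4) = -3.
Expected payoff of Central: (1/2)·3 + (1/2)·2 = 5/2.
Expected payoff of South: (1/2)·3 + (1/2)·(-2) = 1/2.
The largest is 5/2, so the inspector's best response is Central.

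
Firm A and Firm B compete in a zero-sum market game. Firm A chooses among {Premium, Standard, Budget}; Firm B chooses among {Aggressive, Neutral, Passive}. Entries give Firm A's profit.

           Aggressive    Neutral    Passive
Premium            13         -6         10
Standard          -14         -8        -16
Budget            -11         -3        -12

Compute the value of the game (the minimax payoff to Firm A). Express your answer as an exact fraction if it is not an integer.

Row minima: Premium → -6, Standard → -16, Budget → -12; maximin = -6.
Column maxima: Aggressive → 13, Neutral → -3, Passive → 10; minimax = -3.
-6 ≠ -3, so there is no saddle point; optimal play is mixed.
Standard is strictly dominated by Premium, so Firm A never plays it.
Aggressive is strictly dominated by Passive (it gives Firm A strictly more in every row), so Firm B never plays it.
On the remaining 2×2 (Premium, Budget vs Neutral, Passive):
Let Firm A play Premium with probability p. Expected payoff against Neutral: (-6)p + (-3)(1−p) = −3p − 3; against Passive: 10p + (-12)(1−p) = 22p − 12.
Setting these equal: −3p − 3 = 22p − 12 ⇒ −25p = -9 ⇒ p = 9/25, and the value is (-3)·(9/25) − 3 = -102/25.
For Firm B: with q = P(Neutral), equating Premium's and Budget's payoffs gives −16q + 10 = 9q − 12 ⇒ q = 22/25.

-102/25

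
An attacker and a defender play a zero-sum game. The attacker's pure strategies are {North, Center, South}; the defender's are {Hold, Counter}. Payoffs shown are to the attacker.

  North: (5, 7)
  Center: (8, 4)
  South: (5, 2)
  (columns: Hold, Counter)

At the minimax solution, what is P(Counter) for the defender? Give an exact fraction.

Row minima: North → 5, Center → 4, South → 2; maximin = 5.
Column maxima: Hold → 8, Counter → 7; minimax = 7.
5 ≠ 7, so there is no saddle point; optimal play is mixed.
South is strictly dominated by Center, so the attacker never plays it.
On the remaining 2×2 (North, Center vs Hold, Counter):
Let the attacker play North with probability p. Expected payoff against Hold: 5p + 8(1−p) = −3p + 8; against Counter: 7p + 4(1−p) = 3p + 4.
Setting these equal: −3p + 8 = 3p + 4 ⇒ −6p = -4 ⇒ p = 2/3, and the value is (-3)·(2/3) + 8 = 6.
For the defender: with q = P(Hold), equating North's and Center's payoffs gives −2q + 7 = 4q + 4 ⇒ q = 1/2.

1/2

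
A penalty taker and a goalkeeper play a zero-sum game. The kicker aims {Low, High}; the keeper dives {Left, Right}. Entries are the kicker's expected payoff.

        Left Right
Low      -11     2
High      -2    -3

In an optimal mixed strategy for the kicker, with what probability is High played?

Row minima: Low → -11, High → -3; maximin = -3.
Column maxima: Left → -2, Right → 2; minimax = -2.
-3 ≠ -2, so there is no saddle point; optimal play is mixed.
Let the kicker play Low with probability p. Expected payoff against Left: (-11)p + (-2)(1−p) = −9p − 2; against Right: 2p + (-3)(1−p) = 5p − 3.
Setting these equal: −9p − 2 = 5p − 3 ⇒ −14p = -1 ⇒ p = 1/14, and the value is (-9)·(1/14) − 2 = -37/14.
For the keeper: with q = P(Left), equating Low's and High's payoffs gives −13q + 2 = q − 3 ⇒ q = 5/14.

13/14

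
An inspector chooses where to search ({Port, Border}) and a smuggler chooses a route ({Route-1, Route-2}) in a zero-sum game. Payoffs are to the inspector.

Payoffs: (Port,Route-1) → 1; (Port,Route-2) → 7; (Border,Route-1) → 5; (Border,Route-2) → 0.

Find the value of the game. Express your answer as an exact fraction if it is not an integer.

35/11

Row minima: Port → 1, Border → 0; maximin = 1.
Column maxima: Route-1 → 5, Route-2 → 7; minimax = 5.
1 ≠ 5, so there is no saddle point; optimal play is mixed.
Let the inspector play Port with probability p. Expected payoff against Route-1: 1p + 5(1−p) = −4p + 5; against Route-2: 7p + 0(1−p) = 7p.
Setting these equal: −4p + 5 = 7p ⇒ −11p = -5 ⇒ p = 5/11, and the value is (-4)·(5/11) + 5 = 35/11.
For the smuggler: with q = P(Route-1), equating Port's and Border's payoffs gives −6q + 7 = 5q ⇒ q = 7/11.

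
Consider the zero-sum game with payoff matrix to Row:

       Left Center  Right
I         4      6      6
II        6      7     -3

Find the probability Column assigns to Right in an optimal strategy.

Row minima: I → 4, II → -3; maximin = 4.
Column maxima: Left → 6, Center → 7, Right → 6; minimax = 6.
4 ≠ 6, so there is no saddle point; optimal play is mixed.
Center is strictly dominated by Left (it gives Row strictly more in every row), so Column never plays it.
On the remaining 2×2 (I, II vs Left, Right):
Let Row play I with probability p. Expected payoff against Left: 4p + 6(1−p) = −2p + 6; against Right: 6p + (-3)(1−p) = 9p − 3.
Setting these equal: −2p + 6 = 9p − 3 ⇒ −11p = -9 ⇒ p = 9/11, and the value is (-2)·(9/11) + 6 = 48/11.
For Column: with q = P(Left), equating I's and II's payoffs gives −2q + 6 = 9q − 3 ⇒ q = 9/11.

2/11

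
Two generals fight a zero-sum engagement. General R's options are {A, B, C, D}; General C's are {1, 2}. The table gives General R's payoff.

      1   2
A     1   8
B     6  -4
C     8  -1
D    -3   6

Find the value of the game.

65/16

Row minima: A → 1, B → -4, C → -1, D → -3; maximin = 1.
Column maxima: 1 → 8, 2 → 8; minimax = 8.
1 ≠ 8, so there is no saddle point; optimal play is mixed.
B is strictly dominated by C, so General R never plays it.
D is strictly dominated by A, so General R never plays it.
On the remaining 2×2 (A, C vs 1, 2):
Let General R play A with probability p. Expected payoff against 1: 1p + 8(1−p) = −7p + 8; against 2: 8p + (-1)(1−p) = 9p − 1.
Setting these equal: −7p + 8 = 9p − 1 ⇒ −16p = -9 ⇒ p = 9/16, and the value is (-7)·(9/16) + 8 = 65/16.
For General C: with q = P(1), equating A's and C's payoffs gives −7q + 8 = 9q − 1 ⇒ q = 9/16.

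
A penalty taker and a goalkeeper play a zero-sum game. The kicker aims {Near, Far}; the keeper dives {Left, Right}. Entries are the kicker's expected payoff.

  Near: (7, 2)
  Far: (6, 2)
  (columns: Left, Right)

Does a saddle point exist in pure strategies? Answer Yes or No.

Row minima: Near → 2, Far → 2; maximin = 2.
Column maxima: Left → 7, Right → 2; minimax = 2.
maximin = minimax = 2, so a saddle point exists.

Yes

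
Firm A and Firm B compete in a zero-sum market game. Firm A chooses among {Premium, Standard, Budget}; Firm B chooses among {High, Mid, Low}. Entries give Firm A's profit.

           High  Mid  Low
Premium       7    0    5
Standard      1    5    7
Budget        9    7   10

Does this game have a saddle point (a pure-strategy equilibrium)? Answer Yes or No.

Row minima: Premium → 0, Standard → 1, Budget → 7; maximin = 7.
Column maxima: High → 9, Mid → 7, Low → 10; minimax = 7.
maximin = minimax = 7, so a saddle point exists.

Yes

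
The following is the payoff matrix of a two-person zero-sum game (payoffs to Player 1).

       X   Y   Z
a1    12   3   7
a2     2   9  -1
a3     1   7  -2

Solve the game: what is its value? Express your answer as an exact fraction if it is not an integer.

Row minima: a1 → 3, a2 → -1, a3 → -2; maximin = 3.
Column maxima: X → 12, Y → 9, Z → 7; minimax = 7.
3 ≠ 7, so there is no saddle point; optimal play is mixed.
a3 is strictly dominated by a2, so Player 1 never plays it.
X is strictly dominated by Z (it gives Player 1 strictly more in every row), so Player 2 never plays it.
On the remaining 2×2 (a1, a2 vs Y, Z):
Let Player 1 play a1 with probability p. Expected payoff against Y: 3p + 9(1−p) = −6p + 9; against Z: 7p + (-1)(1−p) = 8p − 1.
Setting these equal: −6p + 9 = 8p − 1 ⇒ −14p = -10 ⇒ p = 5/7, and the value is (-6)·(5/7) + 9 = 33/7.
For Player 2: with q = P(Y), equating a1's and a2's payoffs gives −4q + 7 = 10q − 1 ⇒ q = 4/7.

33/7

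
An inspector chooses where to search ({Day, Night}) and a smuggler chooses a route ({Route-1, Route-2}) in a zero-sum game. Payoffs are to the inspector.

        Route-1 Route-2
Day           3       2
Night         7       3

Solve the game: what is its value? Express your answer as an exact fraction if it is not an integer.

Row minima: Day → 2, Night → 3; maximin = 3.
Column maxima: Route-1 → 7, Route-2 → 3; minimax = 3.
Since maximin = minimax = 3, there is a saddle point and the value is 3.

3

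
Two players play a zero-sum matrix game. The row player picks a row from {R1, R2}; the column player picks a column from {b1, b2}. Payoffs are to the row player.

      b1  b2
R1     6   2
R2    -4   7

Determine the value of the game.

Row minima: R1 → 2, R2 → -4; maximin = 2.
Column maxima: b1 → 6, b2 → 7; minimax = 6.
2 ≠ 6, so there is no saddle point; optimal play is mixed.
Let the row player play R1 with probability p. Expected payoff against b1: 6p + (-4)(1−p) = 10p − 4; against b2: 2p + 7(1−p) = −5p + 7.
Setting these equal: 10p − 4 = −5p + 7 ⇒ 15p = 11 ⇒ p = 11/15, and the value is (10)·(11/15) − 4 = 10/3.
For the column player: with q = P(b1), equating R1's and R2's payoffs gives 4q + 2 = −11q + 7 ⇒ q = 1/3.

10/3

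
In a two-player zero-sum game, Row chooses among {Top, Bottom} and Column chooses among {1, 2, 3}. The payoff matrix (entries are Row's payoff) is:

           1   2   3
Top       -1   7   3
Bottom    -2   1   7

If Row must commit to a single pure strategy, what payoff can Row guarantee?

Row minima: Top → -1, Bottom → -2.
The best of these is -1.

-1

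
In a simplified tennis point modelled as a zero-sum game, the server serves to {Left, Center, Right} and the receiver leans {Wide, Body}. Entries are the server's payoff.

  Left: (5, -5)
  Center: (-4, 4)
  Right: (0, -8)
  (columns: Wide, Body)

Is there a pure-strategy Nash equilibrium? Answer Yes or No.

No

Row minima: Left → -5, Center → -4, Right → -8; maximin = -4.
Column maxima: Wide → 5, Body → 4; minimax = 4.
-4 ≠ 4, so no pure-strategy equilibrium exists.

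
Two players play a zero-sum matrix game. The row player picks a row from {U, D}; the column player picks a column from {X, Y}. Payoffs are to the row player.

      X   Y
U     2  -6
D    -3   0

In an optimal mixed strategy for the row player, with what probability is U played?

Row minima: U → -6, D → -3; maximin = -3.
Column maxima: X → 2, Y → 0; minimax = 0.
-3 ≠ 0, so there is no saddle point; optimal play is mixed.
Let the row player play U with probability p. Expected payoff against X: 2p + (-3)(1−p) = 5p − 3; against Y: (-6)p + 0(1−p) = −6p.
Setting these equal: 5p − 3 = −6p ⇒ 11p = 3 ⇒ p = 3/11, and the value is (5)·(3/11) − 3 = -18/11.
For the column player: with q = P(X), equating U's and D's payoffs gives 8q − 6 = −3q ⇒ q = 6/11.

3/11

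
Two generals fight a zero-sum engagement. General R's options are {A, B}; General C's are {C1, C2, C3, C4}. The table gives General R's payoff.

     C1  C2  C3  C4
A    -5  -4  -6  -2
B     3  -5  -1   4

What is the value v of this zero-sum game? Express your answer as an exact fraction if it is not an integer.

Row minima: A → -6, B → -5; maximin = -5.
Column maxima: C1 → 3, C2 → -4, C3 → -1, C4 → 4; minimax = -4.
-5 ≠ -4, so there is no saddle point; optimal play is mixed.
C1 is strictly dominated by C3 (it gives General R strictly more in every row), so General C never plays it.
C4 is strictly dominated by C2 (it gives General R strictly more in every row), so General C never plays it.
On the remaining 2×2 (A, B vs C2, C3):
Let General R play A with probability p. Expected payoff against C2: (-4)p + (-5)(1−p) = p − 5; against C3: (-6)p + (-1)(1−p) = −5p − 1.
Setting these equal: p − 5 = −5p − 1 ⇒ 6p = 4 ⇒ p = 2/3, and the value is (1)·(2/3) − 5 = -13/3.
For General C: with q = P(C2), equating A's and B's payoffs gives 2q − 6 = −4q − 1 ⇒ q = 5/6.

-13/3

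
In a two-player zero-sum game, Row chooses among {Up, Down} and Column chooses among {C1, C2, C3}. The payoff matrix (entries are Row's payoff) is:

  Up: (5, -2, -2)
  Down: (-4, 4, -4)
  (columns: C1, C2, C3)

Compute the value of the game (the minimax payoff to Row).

-2

Row minima: Up → -2, Down → -4; maximin = -2.
Column maxima: C1 → 5, C2 → 4, C3 → -2; minimax = -2.
Since maximin = minimax = -2, there is a saddle point and the value is -2.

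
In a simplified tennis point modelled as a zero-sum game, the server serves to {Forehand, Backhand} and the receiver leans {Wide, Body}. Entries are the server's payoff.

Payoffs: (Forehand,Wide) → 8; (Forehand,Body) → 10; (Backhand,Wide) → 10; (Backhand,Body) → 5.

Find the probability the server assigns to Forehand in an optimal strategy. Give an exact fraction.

5/7

Row minima: Forehand → 8, Backhand → 5; maximin = 8.
Column maxima: Wide → 10, Body → 10; minimax = 10.
8 ≠ 10, so there is no saddle point; optimal play is mixed.
Let the server play Forehand with probability p. Expected payoff against Wide: 8p + 10(1−p) = −2p + 10; against Body: 10p + 5(1−p) = 5p + 5.
Setting these equal: −2p + 10 = 5p + 5 ⇒ −7p = -5 ⇒ p = 5/7, and the value is (-2)·(5/7) + 10 = 60/7.
For the receiver: with q = P(Wide), equating Forehand's and Backhand's payoffs gives −2q + 10 = 5q + 5 ⇒ q = 5/7.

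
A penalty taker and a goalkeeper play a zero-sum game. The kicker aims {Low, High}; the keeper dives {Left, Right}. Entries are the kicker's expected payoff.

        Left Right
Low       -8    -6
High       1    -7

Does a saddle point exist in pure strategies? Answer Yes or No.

Row minima: Low → -8, High → -7; maximin = -7.
Column maxima: Left → 1, Right → -6; minimax = -6.
-7 ≠ -6, so no pure-strategy equilibrium exists.

No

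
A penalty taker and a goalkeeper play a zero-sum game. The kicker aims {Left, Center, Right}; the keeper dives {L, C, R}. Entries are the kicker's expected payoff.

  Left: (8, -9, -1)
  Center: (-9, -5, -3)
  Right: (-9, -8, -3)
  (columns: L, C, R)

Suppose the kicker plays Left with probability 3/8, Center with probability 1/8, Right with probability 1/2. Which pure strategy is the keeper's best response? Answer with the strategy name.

C

If the keeper plays L, the kicker's expected payoff is (3/8)·8 + (1/8)·(-9) + (1/2)·(-9) = -21/8.
If the keeper plays C, the kicker's expected payoff is (3/8)·(-9) + (1/8)·(-5) + (1/2)·(-8) = -8.
If the keeper plays R, the kicker's expected payoff is (3/8)·(-1) + (1/8)·(-3) + (1/2)·(-3) = -9/4.
The keeper minimizes the kicker's payoff; the smallest is -8, so the best response is C.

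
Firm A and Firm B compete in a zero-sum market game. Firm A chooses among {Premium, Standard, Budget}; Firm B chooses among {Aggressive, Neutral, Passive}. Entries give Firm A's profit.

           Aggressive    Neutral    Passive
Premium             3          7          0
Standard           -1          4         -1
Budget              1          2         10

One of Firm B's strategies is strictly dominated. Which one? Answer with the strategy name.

Aggressive holds Firm A's payoff strictly below Neutral in every row: 3 < 7, -1 < 4, 1 < 2.
So Neutral is strictly dominated for Firm B.

Neutral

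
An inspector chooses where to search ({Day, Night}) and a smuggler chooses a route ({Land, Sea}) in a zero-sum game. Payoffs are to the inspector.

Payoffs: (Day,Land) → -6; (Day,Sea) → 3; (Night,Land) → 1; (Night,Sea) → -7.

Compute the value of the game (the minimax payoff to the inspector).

-39/17

Row minima: Day → -6, Night → -7; maximin = -6.
Column maxima: Land → 1, Sea → 3; minimax = 1.
-6 ≠ 1, so there is no saddle point; optimal play is mixed.
Let the inspector play Day with probability p. Expected payoff against Land: (-6)p + 1(1−p) = −7p + 1; against Sea: 3p + (-7)(1−p) = 10p − 7.
Setting these equal: −7p + 1 = 10p − 7 ⇒ −17p = -8 ⇒ p = 8/17, and the value is (-7)·(8/17) + 1 = -39/17.
For the smuggler: with q = P(Land), equating Day's and Night's payoffs gives −9q + 3 = 8q − 7 ⇒ q = 10/17.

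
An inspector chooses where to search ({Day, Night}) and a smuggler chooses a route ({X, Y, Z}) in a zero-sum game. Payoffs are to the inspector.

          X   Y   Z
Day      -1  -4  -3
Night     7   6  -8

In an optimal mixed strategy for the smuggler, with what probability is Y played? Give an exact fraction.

Row minima: Day → -4, Night → -8; maximin = -4.
Column maxima: X → 7, Y → 6, Z → -3; minimax = -3.
-4 ≠ -3, so there is no saddle point; optimal play is mixed.
X is strictly dominated by Y (it gives the inspector strictly more in every row), so the smuggler never plays it.
On the remaining 2×2 (Day, Night vs Y, Z):
Let the inspector play Day with probability p. Expected payoff against Y: (-4)p + 6(1−p) = −10p + 6; against Z: (-3)p + (-8)(1−p) = 5p − 8.
Setting these equal: −10p + 6 = 5p − 8 ⇒ −15p = -14 ⇒ p = 14/15, and the value is (-10)·(14/15) + 6 = -10/3.
For the smuggler: with q = P(Y), equating Day's and Night's payoffs gives −q − 3 = 14q − 8 ⇒ q = 1/3.

1/3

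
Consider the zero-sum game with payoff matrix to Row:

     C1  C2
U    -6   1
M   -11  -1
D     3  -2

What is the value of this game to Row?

-3/4

Row minima: U → -6, M → -11, D → -2; maximin = -2.
Column maxima: C1 → 3, C2 → 1; minimax = 1.
-2 ≠ 1, so there is no saddle point; optimal play is mixed.
M is strictly dominated by U, so Row never plays it.
On the remaining 2×2 (U, D vs C1, C2):
Let Row play U with probability p. Expected payoff against C1: (-6)p + 3(1−p) = −9p + 3; against C2: 1p + (-2)(1−p) = 3p − 2.
Setting these equal: −9p + 3 = 3p − 2 ⇒ −12p = -5 ⇒ p = 5/12, and the value is (-9)·(5/12) + 3 = -3/4.
For Column: with q = P(C1), equating U's and D's payoffs gives −7q + 1 = 5q − 2 ⇒ q = 1/4.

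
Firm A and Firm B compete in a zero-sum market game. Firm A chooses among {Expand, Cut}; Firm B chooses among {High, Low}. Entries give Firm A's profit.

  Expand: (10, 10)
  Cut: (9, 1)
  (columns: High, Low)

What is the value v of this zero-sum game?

10

Row minima: Expand → 10, Cut → 1; maximin = 10.
Column maxima: High → 10, Low → 10; minimax = 10.
Since maximin = minimax = 10, there is a saddle point and the value is 10.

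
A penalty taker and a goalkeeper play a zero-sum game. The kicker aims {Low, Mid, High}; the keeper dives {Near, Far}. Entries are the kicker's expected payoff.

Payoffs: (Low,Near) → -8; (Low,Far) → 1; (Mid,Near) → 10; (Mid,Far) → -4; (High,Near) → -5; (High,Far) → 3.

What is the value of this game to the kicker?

Row minima: Low → -8, Mid → -4, High → -5; maximin = -4.
Column maxima: Near → 10, Far → 3; minimax = 3.
-4 ≠ 3, so there is no saddle point; optimal play is mixed.
Low is strictly dominated by High, so the kicker never plays it.
On the remaining 2×2 (Mid, High vs Near, Far):
Let the kicker play Mid with probability p. Expected payoff against Near: 10p + (-5)(1−p) = 15p − 5; against Far: (-4)p + 3(1−p) = −7p + 3.
Setting these equal: 15p − 5 = −7p + 3 ⇒ 22p = 8 ⇒ p = 4/11, and the value is (15)·(4/11) − 5 = 5/11.
For the keeper: with q = P(Near), equating Mid's and High's payoffs gives 14q − 4 = −8q + 3 ⇒ q = 7/22.

5/11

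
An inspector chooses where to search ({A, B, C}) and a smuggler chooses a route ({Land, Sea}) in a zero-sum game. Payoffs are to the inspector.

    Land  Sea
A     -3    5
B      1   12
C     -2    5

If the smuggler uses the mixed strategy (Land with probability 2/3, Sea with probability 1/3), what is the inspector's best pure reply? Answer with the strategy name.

B

Expected payoff of A: (2/3)·(-3) + (1/3)·5 = -1/3.
Expected payoff of B: (2/3)·1 + (1/3)·12 = 14/3.
Expected payoff of C: (2/3)·(-2) + (1/3)·5 = 1/3.
The largest is 14/3, so the inspector's best response is B.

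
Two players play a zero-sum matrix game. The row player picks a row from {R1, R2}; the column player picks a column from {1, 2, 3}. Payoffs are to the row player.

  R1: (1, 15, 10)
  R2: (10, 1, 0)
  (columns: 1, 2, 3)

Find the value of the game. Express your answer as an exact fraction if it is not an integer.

100/19

Row minima: R1 → 1, R2 → 0; maximin = 1.
Column maxima: 1 → 10, 2 → 15, 3 → 10; minimax = 10.
1 ≠ 10, so there is no saddle point; optimal play is mixed.
2 is strictly dominated by 3 (it gives the row player strictly more in every row), so the column player never plays it.
On the remaining 2×2 (R1, R2 vs 1, 3):
Let the row player play R1 with probability p. Expected payoff against 1: 1p + 10(1−p) = −9p + 10; against 3: 10p + 0(1−p) = 10p.
Setting these equal: −9p + 10 = 10p ⇒ −19p = -10 ⇒ p = 10/19, and the value is (-9)·(10/19) + 10 = 100/19.
For the column player: with q = P(1), equating R1's and R2's payoffs gives −9q + 10 = 10q ⇒ q = 10/19.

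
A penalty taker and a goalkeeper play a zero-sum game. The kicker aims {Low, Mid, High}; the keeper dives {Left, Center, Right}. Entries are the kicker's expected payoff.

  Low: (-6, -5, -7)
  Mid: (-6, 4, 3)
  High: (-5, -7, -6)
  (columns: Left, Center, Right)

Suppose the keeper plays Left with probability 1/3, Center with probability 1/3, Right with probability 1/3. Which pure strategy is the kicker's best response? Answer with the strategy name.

Expected payoff of Low: (1/3)·(-6) + (1/3)·(-5) + (1/3)·(-7) = -6.
Expected payoff of Mid: (1/3)·(-6) + (1/3)·4 + (1/3)·3 = 1/3.
Expected payoff of High: (1/3)·(-5) + (1/3)·(-7) + (1/3)·(-6) = -6.
The largest is 1/3, so the kicker's best response is Mid.

Mid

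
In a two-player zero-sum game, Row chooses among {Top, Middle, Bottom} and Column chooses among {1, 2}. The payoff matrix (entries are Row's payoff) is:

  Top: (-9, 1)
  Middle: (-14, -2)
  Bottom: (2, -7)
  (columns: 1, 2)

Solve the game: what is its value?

Row minima: Top → -9, Middle → -14, Bottom → -7; maximin = -7.
Column maxima: 1 → 2, 2 → 1; minimax = 1.
-7 ≠ 1, so there is no saddle point; optimal play is mixed.
Middle is strictly dominated by Top, so Row never plays it.
On the remaining 2×2 (Top, Bottom vs 1, 2):
Let Row play Top with probability p. Expected payoff against 1: (-9)p + 2(1−p) = −11p + 2; against 2: 1p + (-7)(1−p) = 8p − 7.
Setting these equal: −11p + 2 = 8p − 7 ⇒ −19p = -9 ⇒ p = 9/19, and the value is (-11)·(9/19) + 2 = -61/19.
For Column: with q = P(1), equating Top's and Bottom's payoffs gives −10q + 1 = 9q − 7 ⇒ q = 8/19.

-61/19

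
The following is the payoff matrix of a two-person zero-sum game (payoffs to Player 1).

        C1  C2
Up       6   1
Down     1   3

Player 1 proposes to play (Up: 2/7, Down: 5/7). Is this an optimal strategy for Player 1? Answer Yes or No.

Yes

Against C1 this mix gives (2/7)·6 + (5/7)·1 = 17/7.
Against C2 this mix gives (2/7)·1 + (5/7)·3 = 17/7.
All of Player 2's active replies (C1, C2) yield 17/7, and no column does worse for Player 1. The mix makes Player 2 indifferent and guarantees 17/7, so it is optimal.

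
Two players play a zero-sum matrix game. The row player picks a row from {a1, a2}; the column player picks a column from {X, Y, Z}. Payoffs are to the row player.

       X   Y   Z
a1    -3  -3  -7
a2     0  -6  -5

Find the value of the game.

Row minima: a1 → -7, a2 → -6; maximin = -6.
Column maxima: X → 0, Y → -3, Z → -5; minimax = -5.
-6 ≠ -5, so there is no saddle point; optimal play is mixed.
X is strictly dominated by Z (it gives the row player strictly more in every row), so the column player never plays it.
On the remaining 2×2 (a1, a2 vs Y, Z):
Let the row player play a1 with probability p. Expected payoff against Y: (-3)p + (-6)(1−p) = 3p − 6; against Z: (-7)p + (-5)(1−p) = −2p − 5.
Setting these equal: 3p − 6 = −2p − 5 ⇒ 5p = 1 ⇒ p = 1/5, and the value is (3)·(1/5) − 6 = -27/5.
For the column player: with q = P(Y), equating a1's and a2's payoffs gives 4q − 7 = −q − 5 ⇒ q = 2/5.

-27/5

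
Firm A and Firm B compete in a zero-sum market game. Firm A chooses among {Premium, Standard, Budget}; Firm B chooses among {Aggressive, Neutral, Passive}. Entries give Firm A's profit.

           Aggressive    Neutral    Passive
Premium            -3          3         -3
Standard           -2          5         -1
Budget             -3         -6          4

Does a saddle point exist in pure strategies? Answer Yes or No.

Row minima: Premium → -3, Standard → -2, Budget → -6; maximin = -2.
Column maxima: Aggressive → -2, Neutral → 5, Passive → 4; minimax = -2.
maximin = minimax = -2, so a saddle point exists.

Yes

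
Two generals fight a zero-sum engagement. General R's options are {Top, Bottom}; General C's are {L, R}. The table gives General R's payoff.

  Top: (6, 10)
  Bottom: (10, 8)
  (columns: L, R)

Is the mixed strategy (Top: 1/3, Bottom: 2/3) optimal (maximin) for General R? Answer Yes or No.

Against L this mix gives (1/3)·6 + (2/3)·10 = 26/3.
Against R this mix gives (1/3)·10 + (2/3)·8 = 26/3.
All of General C's active replies (L, R) yield 26/3, and no column does worse for General R. The mix makes General C indifferent and guarantees 26/3, so it is optimal.

Yes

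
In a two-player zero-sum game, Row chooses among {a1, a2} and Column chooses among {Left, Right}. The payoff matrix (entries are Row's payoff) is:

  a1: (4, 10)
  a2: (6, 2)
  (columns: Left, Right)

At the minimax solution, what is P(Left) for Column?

4/5

Row minima: a1 → 4, a2 → 2; maximin = 4.
Column maxima: Left → 6, Right → 10; minimax = 6.
4 ≠ 6, so there is no saddle point; optimal play is mixed.
Let Row play a1 with probability p. Expected payoff against Left: 4p + 6(1−p) = −2p + 6; against Right: 10p + 2(1−p) = 8p + 2.
Setting these equal: −2p + 6 = 8p + 2 ⇒ −10p = -4 ⇒ p = 2/5, and the value is (-2)·(2/5) + 6 = 26/5.
For Column: with q = P(Left), equating a1's and a2's payoffs gives −6q + 10 = 4q + 2 ⇒ q = 4/5.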